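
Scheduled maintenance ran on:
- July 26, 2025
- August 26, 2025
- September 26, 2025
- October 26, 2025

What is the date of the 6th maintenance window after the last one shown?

April 26, 2026

The day-of-month is always 26 (31, 31, 30 days between events).
So this recurs on the 26th of each month.
Next: November 2025 → November 26, 2025.
December 2025: December 26, 2025.
January 2026: January 26, 2026.
Next: February 2026 → February 26, 2026.
Next: March 2026 → March 26, 2026.
Next: April 2026 → April 26, 2026.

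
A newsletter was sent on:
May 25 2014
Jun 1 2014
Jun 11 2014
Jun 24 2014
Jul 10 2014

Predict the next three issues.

Intervals are 7, 10, 13, 16 days — an arithmetic progression with common difference 3.
Next gap: 19 days. Jul 10 2014 + 19 days = Jul 29 2014.
Next gap: 22 days. Jul 29 2014 + 22 days = Aug 20 2014.
Next gap: 25 days. Aug 20 2014 + 25 days = Sep 14 2014.

Jul 29 2014, Aug 20 2014, Sep 14 2014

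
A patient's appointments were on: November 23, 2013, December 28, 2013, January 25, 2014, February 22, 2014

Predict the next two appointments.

All dates are Saturdays, 35, 28, 28 days apart.
Specifically, the 4th Saturday of each month.
March 2014 — 4th Saturday is March 22, 2014.
April 2014 — 4th Saturday is April 26, 2014.

March 22, 2014; April 26, 2014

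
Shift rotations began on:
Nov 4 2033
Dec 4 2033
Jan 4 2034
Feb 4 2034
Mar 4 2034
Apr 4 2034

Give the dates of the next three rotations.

May 4 2034, Jun 4 2034, Jul 4 2034

The day-of-month is always 4 (30, 31, 31, 28, 31 days between events).
So this recurs on the 4th of each month.
May 2034: May 4 2034.
June 2034: Jun 4 2034.
Next: July 2034 → Jul 4 2034.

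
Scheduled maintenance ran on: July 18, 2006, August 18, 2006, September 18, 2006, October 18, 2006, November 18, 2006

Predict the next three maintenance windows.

The day-of-month is always 18 (31, 31, 30, 31 days between events).
So this recurs on the 18th of each month.
December 2006: December 18, 2006.
January 2007: January 18, 2007.
February 2007: February 18, 2007.

December 18, 2006; January 18, 2007; February 18, 2007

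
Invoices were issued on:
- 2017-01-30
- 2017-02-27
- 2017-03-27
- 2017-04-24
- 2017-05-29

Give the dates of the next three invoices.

2017-06-26, 2017-07-31, 2017-08-28

Every date is a Monday; gaps 28, 28, 28, 35 days.
Each is the last Monday of its month (at least one falls on the 29th or later, ruling out '4th Monday').
Last Monday of June 2017: 2017-06-26.
Last Monday of July 2017: 2017-07-31.
Last Monday of August 2017: 2017-08-28.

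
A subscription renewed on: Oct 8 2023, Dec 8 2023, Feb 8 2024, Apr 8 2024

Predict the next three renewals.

Gaps: 61, 62, 60 days — not constant. Every event is on the 8th of the month.
Pattern: the 8th of every 2 months.
Next: June 2024 → Jun 8 2024.
August 2024: Aug 8 2024.
Next: October 2024 → Oct 8 2024.

Jun 8 2024, Aug 8 2024, Oct 8 2024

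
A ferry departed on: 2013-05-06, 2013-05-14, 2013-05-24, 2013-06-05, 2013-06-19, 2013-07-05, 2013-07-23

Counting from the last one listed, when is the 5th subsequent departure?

Intervals are 8, 10, 12, 14, 16, 18 days — an arithmetic progression with common difference 2.
Next gap: 20 days. 2013-07-23 + 20 days = 2013-08-12.
Next gap: 22 days. 2013-08-12 + 22 days = 2013-09-03.
Next gap: 24 days. 2013-09-03 + 24 days = 2013-09-27.
Next gap: 26 days. 2013-09-27 + 26 days = 2013-10-23.
Next gap: 28 days. 2013-10-23 + 28 days = 2013-11-20.

2013-11-20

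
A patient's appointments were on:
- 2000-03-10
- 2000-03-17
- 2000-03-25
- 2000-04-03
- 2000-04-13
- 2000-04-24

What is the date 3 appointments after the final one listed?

2000-06-02

Gaps: 7, 8, 9, 10, 11 days — each gap is 1 larger than the previous one.
Next gap: 12 days. 2000-04-24 + 12 days = 2000-05-06.
Next gap: 13 days. 2000-05-06 + 13 days = 2000-05-19.
Next gap: 14 days. 2000-05-19 + 14 days = 2000-06-02.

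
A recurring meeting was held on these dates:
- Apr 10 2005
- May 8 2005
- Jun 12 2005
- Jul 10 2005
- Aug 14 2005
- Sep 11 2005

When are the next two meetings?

Gaps: 28, 35, 28, 35, 28 days — a mix of 28 and 35. Every date is a Sunday.
Each is the 2nd Sunday of its month.
2nd Sunday of October 2005: Oct 9 2005.
November 2005 — 2nd Sunday is Nov 13 2005.

Oct 9 2005, Nov 13 2005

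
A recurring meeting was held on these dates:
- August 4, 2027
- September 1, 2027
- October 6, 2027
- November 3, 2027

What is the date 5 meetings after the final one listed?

Gaps: 28, 35, 28 days — a mix of 28 and 35. Every date is a Wednesday.
Each is the 1st Wednesday of its month.
December 2027 — 1st Wednesday is December 1, 2027.
1st Wednesday of January 2028: January 5, 2028.
1st Wednesday of February 2028: February 2, 2028.
1st Wednesday of March 2028: March 1, 2028.
April 2028 — 1st Wednesday is April 5, 2028.

April 5, 2028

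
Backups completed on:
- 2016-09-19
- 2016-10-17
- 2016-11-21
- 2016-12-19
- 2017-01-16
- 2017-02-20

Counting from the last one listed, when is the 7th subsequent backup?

2017-09-18

All dates are Mondays, 28, 35, 28, 28, 35 days apart.
Specifically, the 3rd Monday of each month.
March 2017 — 3rd Monday is 2017-03-20.
3rd Monday of April 2017: 2017-04-17.
3rd Monday of May 2017: 2017-05-15.
3rd Monday of June 2017: 2017-06-19.
3rd Monday of July 2017: 2017-07-17.
3rd Monday of August 2017: 2017-08-21.
September 2017 — 3rd Monday is 2017-09-18.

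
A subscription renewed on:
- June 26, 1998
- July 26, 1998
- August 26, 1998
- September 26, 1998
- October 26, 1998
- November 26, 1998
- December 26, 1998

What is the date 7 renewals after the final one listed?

July 26, 1999

Each date is the 26th; the gaps (30, 31, 31, 30, 31, 30) track the month lengths.
The rule is the 26th of each month.
January 1999: January 26, 1999.
Next: February 1999 → February 26, 1999.
March 1999: March 26, 1999.
April 1999: April 26, 1999.
May 1999: May 26, 1999.
Next: June 1999 → June 26, 1999.
July 1999: July 26, 1999.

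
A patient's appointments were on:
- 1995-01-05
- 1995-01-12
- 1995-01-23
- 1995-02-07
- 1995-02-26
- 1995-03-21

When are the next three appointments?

1995-04-17, 1995-05-18, 1995-06-22

Intervals are 7, 11, 15, 19, 23 days — an arithmetic progression with common difference 4.
Next gap: 27 days. 1995-03-21 + 27 days = 1995-04-17.
Next gap: 31 days. 1995-04-17 + 31 days = 1995-05-18.
Next gap: 35 days. 1995-05-18 + 35 days = 1995-06-22.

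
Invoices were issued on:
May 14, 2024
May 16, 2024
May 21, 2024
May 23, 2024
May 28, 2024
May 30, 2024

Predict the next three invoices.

June 4, 2024; June 6, 2024; June 11, 2024

Gaps: 2, 5, 2, 5, 2 days — not constant, but cyclic with period 2.
The events fall on every Tuesday and Thursday.
The following Tuesday is June 4, 2024.
Next Thursday: June 6, 2024.
The following Tuesday is June 11, 2024.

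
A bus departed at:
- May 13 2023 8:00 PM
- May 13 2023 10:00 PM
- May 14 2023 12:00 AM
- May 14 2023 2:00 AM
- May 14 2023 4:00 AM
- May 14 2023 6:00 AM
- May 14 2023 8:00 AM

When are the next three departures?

May 14 2023 10:00 AM, May 14 2023 12:00 PM, May 14 2023 2:00 PM

The interval is a steady 2 hours (2, 2, 2, 2, 2, 2).
May 14 2023 8:00 AM + 2 h = May 14 2023 10:00 AM.
May 14 2023 10:00 AM + 2 h = May 14 2023 12:00 PM.
May 14 2023 12:00 PM + 2 h = May 14 2023 2:00 PM.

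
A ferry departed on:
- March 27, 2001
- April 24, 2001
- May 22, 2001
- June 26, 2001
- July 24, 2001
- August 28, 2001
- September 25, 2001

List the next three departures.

These are Tuesdays at 28- or 35-day spacing (28, 28, 35, 28, 35, 28).
The pattern: 4th Tuesday of the month.
4th Tuesday of October 2001: October 23, 2001.
4th Tuesday of November 2001: November 27, 2001.
4th Tuesday of December 2001: December 25, 2001.

October 23, 2001; November 27, 2001; December 25, 2001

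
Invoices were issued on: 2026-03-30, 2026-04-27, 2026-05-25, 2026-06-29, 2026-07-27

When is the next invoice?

Every date is a Monday; gaps 28, 28, 35, 28 days.
Each is the last Monday of its month (at least one falls on the 29th or later, ruling out '4th Monday').
Last Monday of August 2026: 2026-08-31.

2026-08-31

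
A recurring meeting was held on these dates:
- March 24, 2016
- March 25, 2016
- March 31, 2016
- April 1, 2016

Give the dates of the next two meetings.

April 7, 2016; April 8, 2016

The gap pattern 1, 6, 1 repeats every 2 events.
These are the Thursdays and Fridays of each week.
Next Thursday: April 7, 2016.
Next Friday: April 8, 2016.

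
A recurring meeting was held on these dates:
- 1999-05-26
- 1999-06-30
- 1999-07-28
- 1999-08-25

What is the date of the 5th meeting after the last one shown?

2000-01-26

Every date is a Wednesday; gaps 35, 28, 28 days.
Each is the last Wednesday of its month (at least one falls on the 29th or later, ruling out '4th Wednesday').
September 1999 ends with Wednesday 1999-09-29.
Last Wednesday of October 1999: 1999-10-27.
November 1999 ends with Wednesday 1999-11-24.
Last Wednesday of December 1999: 1999-12-29.
Last Wednesday of January 2000: 2000-01-26.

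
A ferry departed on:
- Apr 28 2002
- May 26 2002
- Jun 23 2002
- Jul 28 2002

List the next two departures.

Aug 25 2002, Sep 22 2002

Gaps: 28, 28, 35 days — a mix of 28 and 35. Every date is a Sunday.
Each is the 4th Sunday of its month.
4th Sunday of August 2002: Aug 25 2002.
September 2002 — 4th Sunday is Sep 22 2002.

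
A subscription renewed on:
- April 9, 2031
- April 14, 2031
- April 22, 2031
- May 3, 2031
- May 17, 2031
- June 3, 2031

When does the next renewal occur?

June 23, 2031

Gaps: 5, 8, 11, 14, 17 days — each gap is 3 larger than the previous one.
Next gap: 20 days. June 3, 2031 + 20 days = June 23, 2031.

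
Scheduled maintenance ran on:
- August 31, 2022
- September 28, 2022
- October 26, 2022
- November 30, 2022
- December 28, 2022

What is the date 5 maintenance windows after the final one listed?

Every date is a Wednesday; gaps 28, 28, 35, 28 days.
Each is the last Wednesday of its month (at least one falls on the 29th or later, ruling out '4th Wednesday').
January 2023 ends with Wednesday January 25, 2023.
Last Wednesday of February 2023: February 22, 2023.
March 2023 ends with Wednesday March 29, 2023.
Last Wednesday of April 2023: April 26, 2023.
Last Wednesday of May 2023: May 31, 2023.

May 31, 2023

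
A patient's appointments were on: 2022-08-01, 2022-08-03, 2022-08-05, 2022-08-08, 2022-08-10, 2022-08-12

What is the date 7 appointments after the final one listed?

Gaps: 2, 2, 3, 2, 2 days — not constant, but cyclic with period 3.
The events fall on every Monday, Wednesday and Friday.
The following Monday is 2022-08-15.
The following Wednesday is 2022-08-17.
The following Friday is 2022-08-19.
The following Monday is 2022-08-22.
Next Wednesday: 2022-08-24.
The following Friday is 2022-08-26.
Next Monday: 2022-08-29.

2022-08-29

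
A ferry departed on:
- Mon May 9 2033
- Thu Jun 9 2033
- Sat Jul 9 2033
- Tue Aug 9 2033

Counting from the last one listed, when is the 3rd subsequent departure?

Wed Nov 9 2033

Each date is the 9th; the gaps (31, 30, 31) track the month lengths.
The rule is the 9th of each month.
September 2033: Fri Sep 9 2033.
Next: October 2033 → Sun Oct 9 2033.
Next: November 2033 → Wed Nov 9 2033.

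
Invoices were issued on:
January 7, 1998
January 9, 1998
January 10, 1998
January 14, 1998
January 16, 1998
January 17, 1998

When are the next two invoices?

January 21, 1998; January 23, 1998

Gaps: 2, 1, 4, 2, 1 days — not constant, but cyclic with period 3.
The events fall on every Wednesday, Friday and Saturday.
The following Wednesday is January 21, 1998.
The following Friday is January 23, 1998.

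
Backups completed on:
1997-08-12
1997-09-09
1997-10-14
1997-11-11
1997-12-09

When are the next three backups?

1998-01-13, 1998-02-10, 1998-03-10

These are Tuesdays at 28- or 35-day spacing (28, 35, 28, 28).
The pattern: 2nd Tuesday of the month.
January 1998 — 2nd Tuesday is 1998-01-13.
February 1998 — 2nd Tuesday is 1998-02-10.
March 1998 — 2nd Tuesday is 1998-03-10.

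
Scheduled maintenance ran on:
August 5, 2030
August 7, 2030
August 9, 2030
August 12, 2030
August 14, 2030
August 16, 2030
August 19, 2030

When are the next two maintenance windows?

August 21, 2030; August 23, 2030

Gaps: 2, 2, 3, 2, 2, 3 days — not constant, but cyclic with period 3.
The events fall on every Monday, Wednesday and Friday.
The following Wednesday is August 21, 2030.
The following Friday is August 23, 2030.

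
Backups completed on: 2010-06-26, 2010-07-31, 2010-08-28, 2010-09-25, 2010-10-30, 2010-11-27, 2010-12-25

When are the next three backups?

These are Saturdays with 35, 28, 28, 35, 28, 28-day gaps.
Each is the final Saturday of its month — 2010-07-31 is past the 28th, so '4th Saturday' doesn't fit.
Last Saturday of January 2011: 2011-01-29.
Last Saturday of February 2011: 2011-02-26.
March 2011 ends with Saturday 2011-03-26.

2011-01-29, 2011-02-26, 2011-03-26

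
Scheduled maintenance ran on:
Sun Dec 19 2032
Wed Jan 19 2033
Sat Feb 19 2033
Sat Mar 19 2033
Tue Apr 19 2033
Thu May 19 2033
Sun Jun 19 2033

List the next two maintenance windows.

The day-of-month is always 19 (31, 31, 28, 31, 30, 31 days between events).
So this recurs on the 19th of each month.
July 2033: Tue Jul 19 2033.
August 2033: Fri Aug 19 2033.

Tue Jul 19 2033, Fri Aug 19 2033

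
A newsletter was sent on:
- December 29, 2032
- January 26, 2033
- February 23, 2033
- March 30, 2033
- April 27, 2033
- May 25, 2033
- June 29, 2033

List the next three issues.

Every date is a Wednesday; gaps 28, 28, 35, 28, 28, 35 days.
Each is the last Wednesday of its month (at least one falls on the 29th or later, ruling out '4th Wednesday').
Last Wednesday of July 2033: July 27, 2033.
August 2033 ends with Wednesday August 31, 2033.
September 2033 ends with Wednesday September 28, 2033.

July 27, 2033; August 31, 2033; September 28, 2033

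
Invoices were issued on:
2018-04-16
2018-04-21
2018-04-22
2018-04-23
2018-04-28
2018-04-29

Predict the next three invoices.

Every event lands on a Monday or Saturday or Sunday (gaps cycle 5, 1, 1, 5, 1).
So the schedule is: every Monday, Saturday and Sunday.
Next Monday: 2018-04-30.
Next Saturday: 2018-05-05.
Next Sunday: 2018-05-06.

2018-04-30, 2018-05-05, 2018-05-06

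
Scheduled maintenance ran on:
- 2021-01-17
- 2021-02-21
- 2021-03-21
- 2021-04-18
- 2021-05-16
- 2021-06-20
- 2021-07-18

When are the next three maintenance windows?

All dates are Sundays, 35, 28, 28, 28, 35, 28 days apart.
Specifically, the 3rd Sunday of each month.
3rd Sunday of August 2021: 2021-08-15.
September 2021 — 3rd Sunday is 2021-09-19.
3rd Sunday of October 2021: 2021-10-17.

2021-08-15, 2021-09-19, 2021-10-17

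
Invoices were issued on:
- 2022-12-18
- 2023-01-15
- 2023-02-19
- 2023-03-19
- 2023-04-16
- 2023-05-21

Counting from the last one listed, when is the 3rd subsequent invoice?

2023-08-20

These are Sundays at 28- or 35-day spacing (28, 35, 28, 28, 35).
The pattern: 3rd Sunday of the month.
3rd Sunday of June 2023: 2023-06-18.
July 2023 — 3rd Sunday is 2023-07-16.
August 2023 — 3rd Sunday is 2023-08-20.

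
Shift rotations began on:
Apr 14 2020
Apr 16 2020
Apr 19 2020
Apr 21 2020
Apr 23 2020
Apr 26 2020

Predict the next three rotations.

Apr 28 2020, Apr 30 2020, May 3 2020

Every event lands on a Tuesday or Thursday or Sunday (gaps cycle 2, 3, 2, 2, 3).
So the schedule is: every Tuesday, Thursday and Sunday.
The following Tuesday is Apr 28 2020.
Next Thursday: Apr 30 2020.
Next Sunday: May 3 2020.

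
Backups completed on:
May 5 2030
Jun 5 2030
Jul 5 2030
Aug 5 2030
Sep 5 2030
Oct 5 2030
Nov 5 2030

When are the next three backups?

Dec 5 2030, Jan 5 2031, Feb 5 2031

Each date is the 5th; the gaps (31, 30, 31, 31, 30, 31) track the month lengths.
The rule is the 5th of each month.
December 2030: Dec 5 2030.
Next: January 2031 → Jan 5 2031.
Next: February 2031 → Feb 5 2031.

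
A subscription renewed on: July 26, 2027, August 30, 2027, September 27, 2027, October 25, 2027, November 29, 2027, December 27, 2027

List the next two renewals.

January 31, 2028; February 28, 2028

Every date is a Monday; gaps 35, 28, 28, 35, 28 days.
Each is the last Monday of its month (at least one falls on the 29th or later, ruling out '4th Monday').
January 2028 ends with Monday January 31, 2028.
Last Monday of February 2028: February 28, 2028.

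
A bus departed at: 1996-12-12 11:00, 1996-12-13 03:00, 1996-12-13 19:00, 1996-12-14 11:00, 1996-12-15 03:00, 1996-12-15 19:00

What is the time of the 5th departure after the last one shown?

Spacing: 16, 16, 16, 16, 16 h — constant 16 h.
1996-12-15 19:00 + 16 h = 1996-12-16 11:00.
1996-12-16 11:00 + 16 h = 1996-12-17 03:00.
1996-12-17 03:00 + 16 h = 1996-12-17 19:00.
1996-12-17 19:00 + 16 h = 1996-12-18 11:00.
1996-12-18 11:00 + 16 h = 1996-12-19 03:00.

1996-12-19 03:00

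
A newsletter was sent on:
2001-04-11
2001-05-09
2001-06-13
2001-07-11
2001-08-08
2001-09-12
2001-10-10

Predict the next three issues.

2001-11-14, 2001-12-12, 2002-01-09

All dates are Wednesdays, 28, 35, 28, 28, 35, 28 days apart.
Specifically, the 2nd Wednesday of each month.
2nd Wednesday of November 2001: 2001-11-14.
2nd Wednesday of December 2001: 2001-12-12.
January 2002 — 2nd Wednesday is 2002-01-09.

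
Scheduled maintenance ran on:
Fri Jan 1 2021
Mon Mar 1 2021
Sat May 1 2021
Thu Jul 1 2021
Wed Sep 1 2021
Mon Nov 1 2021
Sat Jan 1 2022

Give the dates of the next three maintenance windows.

Gaps: 59, 61, 61, 62, 61, 61 days — not constant. Every event is on the 1st of the month.
Pattern: the 1st of every 2 months.
March 2022: Tue Mar 1 2022.
May 2022: Sun May 1 2022.
July 2022: Fri Jul 1 2022.

Tue Mar 1 2022, Sun May 1 2022, Fri Jul 1 2022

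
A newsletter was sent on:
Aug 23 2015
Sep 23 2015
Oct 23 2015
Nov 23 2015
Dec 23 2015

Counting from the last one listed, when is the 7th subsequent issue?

Jul 23 2016

Each date is the 23rd; the gaps (31, 30, 31, 30) track the month lengths.
The rule is the 23rd of each month.
Next: January 2016 → Jan 23 2016.
Next: February 2016 → Feb 23 2016.
March 2016: Mar 23 2016.
April 2016: Apr 23 2016.
Next: May 2016 → May 23 2016.
June 2016: Jun 23 2016.
Next: July 2016 → Jul 23 2016.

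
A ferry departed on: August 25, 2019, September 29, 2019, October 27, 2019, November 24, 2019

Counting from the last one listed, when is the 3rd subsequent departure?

February 23, 2020

All Sundays; the gaps (35, 28, 28) vary with month length.
This is the last Sunday of each month.
December 2019 ends with Sunday December 29, 2019.
Last Sunday of January 2020: January 26, 2020.
Last Sunday of February 2020: February 23, 2020.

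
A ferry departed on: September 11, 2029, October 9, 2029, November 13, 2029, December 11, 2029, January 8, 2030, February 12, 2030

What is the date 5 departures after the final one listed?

These are Tuesdays at 28- or 35-day spacing (28, 35, 28, 28, 35).
The pattern: 2nd Tuesday of the month.
2nd Tuesday of March 2030: March 12, 2030.
April 2030 — 2nd Tuesday is April 9, 2030.
2nd Tuesday of May 2030: May 14, 2030.
2nd Tuesday of June 2030: June 11, 2030.
July 2030 — 2nd Tuesday is July 9, 2030.

July 9, 2030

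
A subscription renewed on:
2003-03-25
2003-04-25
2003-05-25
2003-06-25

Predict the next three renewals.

2003-07-25, 2003-08-25, 2003-09-25

Gaps: 31, 30, 31 days — not constant. Every event is on the 25th of the month.
Pattern: the 25th of each month.
July 2003: 2003-07-25.
Next: August 2003 → 2003-08-25.
Next: September 2003 → 2003-09-25.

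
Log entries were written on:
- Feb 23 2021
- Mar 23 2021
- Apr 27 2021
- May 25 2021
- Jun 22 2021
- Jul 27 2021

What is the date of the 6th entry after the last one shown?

These are Tuesdays at 28- or 35-day spacing (28, 35, 28, 28, 35).
The pattern: 4th Tuesday of the month.
August 2021 — 4th Tuesday is Aug 24 2021.
September 2021 — 4th Tuesday is Sep 28 2021.
October 2021 — 4th Tuesday is Oct 26 2021.
November 2021 — 4th Tuesday is Nov 23 2021.
December 2021 — 4th Tuesday is Dec 28 2021.
January 2022 — 4th Tuesday is Jan 25 2022.

Jan 25 2022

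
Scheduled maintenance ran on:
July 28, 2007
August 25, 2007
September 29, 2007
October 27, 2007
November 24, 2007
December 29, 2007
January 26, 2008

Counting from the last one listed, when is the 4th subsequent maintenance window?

May 31, 2008

All Saturdays; the gaps (28, 35, 28, 28, 35, 28) vary with month length.
This is the last Saturday of each month.
Last Saturday of February 2008: February 23, 2008.
March 2008 ends with Saturday March 29, 2008.
April 2008 ends with Saturday April 26, 2008.
May 2008 ends with Saturday May 31, 2008.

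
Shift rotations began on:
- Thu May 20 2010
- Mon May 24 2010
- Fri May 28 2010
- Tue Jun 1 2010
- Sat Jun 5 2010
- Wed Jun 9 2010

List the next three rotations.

Gaps between consecutive events: 4, 4, 4, 4, 4 days — a constant 4-day interval.
Wed Jun 9 2010 + 4 days = Sun Jun 13 2010.
Sun Jun 13 2010 + 4 days = Thu Jun 17 2010.
Thu Jun 17 2010 + 4 days = Mon Jun 21 2010.

Sun Jun 13 2010, Thu Jun 17 2010, Mon Jun 21 2010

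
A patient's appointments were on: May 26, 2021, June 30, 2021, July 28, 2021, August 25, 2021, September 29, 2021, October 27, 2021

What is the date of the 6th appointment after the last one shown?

April 27, 2022

All Wednesdays; the gaps (35, 28, 28, 35, 28) vary with month length.
This is the last Wednesday of each month.
November 2021 ends with Wednesday November 24, 2021.
December 2021 ends with Wednesday December 29, 2021.
January 2022 ends with Wednesday January 26, 2022.
Last Wednesday of February 2022: February 23, 2022.
Last Wednesday of March 2022: March 30, 2022.
Last Wednesday of April 2022: April 27, 2022.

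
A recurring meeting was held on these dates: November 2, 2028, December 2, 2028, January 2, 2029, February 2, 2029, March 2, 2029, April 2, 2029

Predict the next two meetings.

May 2, 2029; June 2, 2029

Gaps: 30, 31, 31, 28, 31 days — not constant. Every event is on the 2nd of the month.
Pattern: the 2nd of each month.
May 2029: May 2, 2029.
June 2029: June 2, 2029.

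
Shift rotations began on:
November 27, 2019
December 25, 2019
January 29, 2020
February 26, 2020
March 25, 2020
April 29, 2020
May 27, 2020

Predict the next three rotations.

June 24, 2020; July 29, 2020; August 26, 2020

These are Wednesdays with 28, 35, 28, 28, 35, 28-day gaps.
Each is the final Wednesday of its month — January 29, 2020 is past the 28th, so '4th Wednesday' doesn't fit.
June 2020 ends with Wednesday June 24, 2020.
Last Wednesday of July 2020: July 29, 2020.
Last Wednesday of August 2020: August 26, 2020.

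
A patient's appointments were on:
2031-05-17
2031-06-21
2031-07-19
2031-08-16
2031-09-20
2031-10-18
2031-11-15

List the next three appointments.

All dates are Saturdays, 35, 28, 28, 35, 28, 28 days apart.
Specifically, the 3rd Saturday of each month.
3rd Saturday of December 2031: 2031-12-20.
January 2032 — 3rd Saturday is 2032-01-17.
February 2032 — 3rd Saturday is 2032-02-21.

2031-12-20, 2032-01-17, 2032-02-21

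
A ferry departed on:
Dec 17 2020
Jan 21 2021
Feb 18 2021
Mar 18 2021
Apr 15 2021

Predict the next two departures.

All dates are Thursdays, 35, 28, 28, 28 days apart.
Specifically, the 3rd Thursday of each month.
3rd Thursday of May 2021: May 20 2021.
June 2021 — 3rd Thursday is Jun 17 2021.

May 20 2021, Jun 17 2021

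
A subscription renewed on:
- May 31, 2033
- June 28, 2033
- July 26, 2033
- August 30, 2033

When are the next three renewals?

All Tuesdays; the gaps (28, 28, 35) vary with month length.
This is the last Tuesday of each month.
September 2033 ends with Tuesday September 27, 2033.
Last Tuesday of October 2033: October 25, 2033.
Last Tuesday of November 2033: November 29, 2033.

September 27, 2033; October 25, 2033; November 29, 2033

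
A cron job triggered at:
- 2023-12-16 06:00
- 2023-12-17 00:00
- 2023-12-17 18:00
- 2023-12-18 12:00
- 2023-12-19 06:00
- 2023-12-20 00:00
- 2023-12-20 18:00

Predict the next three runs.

Gaps: 18, 18, 18, 18, 18, 18 hours — each event is 18 hours after the previous one.
2023-12-20 18:00 + 18 h = 2023-12-21 12:00.
2023-12-21 12:00 + 18 h = 2023-12-22 06:00.
2023-12-22 06:00 + 18 h = 2023-12-23 00:00.

2023-12-21 12:00, 2023-12-22 06:00, 2023-12-23 00:00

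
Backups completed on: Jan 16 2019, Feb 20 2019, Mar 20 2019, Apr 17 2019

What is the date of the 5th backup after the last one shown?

Sep 18 2019

Gaps: 35, 28, 28 days — a mix of 28 and 35. Every date is a Wednesday.
Each is the 3rd Wednesday of its month.
3rd Wednesday of May 2019: May 15 2019.
June 2019 — 3rd Wednesday is Jun 19 2019.
July 2019 — 3rd Wednesday is Jul 17 2019.
3rd Wednesday of August 2019: Aug 21 2019.
September 2019 — 3rd Wednesday is Sep 18 2019.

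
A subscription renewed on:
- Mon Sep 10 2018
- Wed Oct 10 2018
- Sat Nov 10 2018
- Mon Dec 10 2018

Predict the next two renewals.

Each date is the 10th; the gaps (30, 31, 30) track the month lengths.
The rule is the 10th of each month.
Next: January 2019 → Thu Jan 10 2019.
February 2019: Sun Feb 10 2019.

Thu Jan 10 2019, Sun Feb 10 2019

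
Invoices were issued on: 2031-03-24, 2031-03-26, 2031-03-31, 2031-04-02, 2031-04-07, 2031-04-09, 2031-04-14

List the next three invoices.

2031-04-16, 2031-04-21, 2031-04-23

Every event lands on a Monday or Wednesday (gaps cycle 2, 5, 2, 5, 2, 5).
So the schedule is: every Monday and Wednesday.
The following Wednesday is 2031-04-16.
Next Monday: 2031-04-21.
The following Wednesday is 2031-04-23.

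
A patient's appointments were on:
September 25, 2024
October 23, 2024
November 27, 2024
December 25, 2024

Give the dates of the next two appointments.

Gaps: 28, 35, 28 days — a mix of 28 and 35. Every date is a Wednesday.
Each is the 4th Wednesday of its month.
4th Wednesday of January 2025: January 22, 2025.
February 2025 — 4th Wednesday is February 26, 2025.

January 22, 2025; February 26, 2025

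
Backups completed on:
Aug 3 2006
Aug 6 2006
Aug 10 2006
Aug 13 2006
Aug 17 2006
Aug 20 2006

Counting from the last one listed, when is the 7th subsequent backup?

Gaps: 3, 4, 3, 4, 3 days — not constant, but cyclic with period 2.
The events fall on every Thursday and Sunday.
The following Thursday is Aug 24 2006.
The following Sunday is Aug 27 2006.
Next Thursday: Aug 31 2006.
The following Sunday is Sep 3 2006.
Next Thursday: Sep 7 2006.
The following Sunday is Sep 10 2006.
The following Thursday is Sep 14 2006.

Sep 14 2006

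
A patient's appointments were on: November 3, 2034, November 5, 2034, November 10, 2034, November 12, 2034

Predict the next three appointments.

Gaps: 2, 5, 2 days — not constant, but cyclic with period 2.
The events fall on every Friday and Sunday.
Next Friday: November 17, 2034.
The following Sunday is November 19, 2034.
The following Friday is November 24, 2034.

November 17, 2034; November 19, 2034; November 24, 2034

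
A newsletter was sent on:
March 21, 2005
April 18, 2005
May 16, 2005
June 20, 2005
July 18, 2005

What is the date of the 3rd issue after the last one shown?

October 17, 2005

These are Mondays at 28- or 35-day spacing (28, 28, 35, 28).
The pattern: 3rd Monday of the month.
August 2005 — 3rd Monday is August 15, 2005.
3rd Monday of September 2005: September 19, 2005.
October 2005 — 3rd Monday is October 17, 2005.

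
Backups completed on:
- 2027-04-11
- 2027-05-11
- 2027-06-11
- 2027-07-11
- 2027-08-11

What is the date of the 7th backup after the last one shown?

The day-of-month is always 11 (30, 31, 30, 31 days between events).
So this recurs on the 11th of each month.
Next: September 2027 → 2027-09-11.
October 2027: 2027-10-11.
Next: November 2027 → 2027-11-11.
December 2027: 2027-12-11.
Next: January 2028 → 2028-01-11.
Next: February 2028 → 2028-02-11.
March 2028: 2028-03-11.

2028-03-11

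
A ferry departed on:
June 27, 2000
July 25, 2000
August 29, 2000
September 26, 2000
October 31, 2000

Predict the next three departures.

These are Tuesdays with 28, 35, 28, 35-day gaps.
Each is the final Tuesday of its month — August 29, 2000 is past the 28th, so '4th Tuesday' doesn't fit.
Last Tuesday of November 2000: November 28, 2000.
December 2000 ends with Tuesday December 26, 2000.
Last Tuesday of January 2001: January 30, 2001.

November 28, 2000; December 26, 2000; January 30, 2001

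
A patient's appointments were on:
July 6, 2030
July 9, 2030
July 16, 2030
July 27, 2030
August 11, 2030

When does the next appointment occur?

August 30, 2030

The spacing grows by 4 each time: 3, 7, 11, 15 days.
Next gap: 19 days. August 11, 2030 + 19 days = August 30, 2030.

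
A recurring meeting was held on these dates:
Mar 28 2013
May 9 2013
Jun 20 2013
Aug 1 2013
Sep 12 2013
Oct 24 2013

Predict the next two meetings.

Dec 5 2013, Jan 16 2014

The spacing is 42, 42, 42, 42, 42 days — always 42 days.
Oct 24 2013 + 42 days = Dec 5 2013.
Dec 5 2013 + 42 days = Jan 16 2014.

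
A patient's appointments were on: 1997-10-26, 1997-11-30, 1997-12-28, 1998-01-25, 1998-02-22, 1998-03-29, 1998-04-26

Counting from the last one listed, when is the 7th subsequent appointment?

Every date is a Sunday; gaps 35, 28, 28, 28, 35, 28 days.
Each is the last Sunday of its month (at least one falls on the 29th or later, ruling out '4th Sunday').
Last Sunday of May 1998: 1998-05-31.
June 1998 ends with Sunday 1998-06-28.
Last Sunday of July 1998: 1998-07-26.
Last Sunday of August 1998: 1998-08-30.
Last Sunday of September 1998: 1998-09-27.
Last Sunday of October 1998: 1998-10-25.
November 1998 ends with Sunday 1998-11-29.

1998-11-29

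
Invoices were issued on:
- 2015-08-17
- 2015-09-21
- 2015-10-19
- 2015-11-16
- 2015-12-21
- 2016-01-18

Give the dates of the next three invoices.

2016-02-15, 2016-03-21, 2016-04-18

These are Mondays at 28- or 35-day spacing (35, 28, 28, 35, 28).
The pattern: 3rd Monday of the month.
3rd Monday of February 2016: 2016-02-15.
3rd Monday of March 2016: 2016-03-21.
April 2016 — 3rd Monday is 2016-04-18.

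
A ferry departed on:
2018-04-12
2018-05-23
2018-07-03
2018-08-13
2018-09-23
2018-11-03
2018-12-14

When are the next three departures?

2019-01-24, 2019-03-06, 2019-04-16

The spacing is 41, 41, 41, 41, 41, 41 days — always 41 days.
2018-12-14 + 41 days = 2019-01-24.
2019-01-24 + 41 days = 2019-03-06.
2019-03-06 + 41 days = 2019-04-16.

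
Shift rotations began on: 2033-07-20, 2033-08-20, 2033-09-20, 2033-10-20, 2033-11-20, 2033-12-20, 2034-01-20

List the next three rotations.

2034-02-20, 2034-03-20, 2034-04-20

Each date is the 20th; the gaps (31, 31, 30, 31, 30, 31) track the month lengths.
The rule is the 20th of each month.
Next: February 2034 → 2034-02-20.
March 2034: 2034-03-20.
April 2034: 2034-04-20.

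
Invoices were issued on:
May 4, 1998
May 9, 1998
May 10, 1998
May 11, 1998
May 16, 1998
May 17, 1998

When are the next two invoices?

Gaps: 5, 1, 1, 5, 1 days — not constant, but cyclic with period 3.
The events fall on every Monday, Saturday and Sunday.
Next Monday: May 18, 1998.
The following Saturday is May 23, 1998.

May 18, 1998; May 23, 1998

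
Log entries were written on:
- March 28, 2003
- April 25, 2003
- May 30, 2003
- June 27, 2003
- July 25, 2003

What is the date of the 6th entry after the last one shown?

January 30, 2004

All Fridays; the gaps (28, 35, 28, 28) vary with month length.
This is the last Friday of each month.
Last Friday of August 2003: August 29, 2003.
September 2003 ends with Friday September 26, 2003.
Last Friday of October 2003: October 31, 2003.
Last Friday of November 2003: November 28, 2003.
Last Friday of December 2003: December 26, 2003.
Last Friday of January 2004: January 30, 2004.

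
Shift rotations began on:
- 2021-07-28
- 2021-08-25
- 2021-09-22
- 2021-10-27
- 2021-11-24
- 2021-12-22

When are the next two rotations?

All dates are Wednesdays, 28, 28, 35, 28, 28 days apart.
Specifically, the 4th Wednesday of each month.
January 2022 — 4th Wednesday is 2022-01-26.
4th Wednesday of February 2022: 2022-02-23.

2022-01-26, 2022-02-23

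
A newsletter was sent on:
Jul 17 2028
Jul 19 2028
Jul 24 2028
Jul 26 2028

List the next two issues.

Jul 31 2028, Aug 2 2028

The gap pattern 2, 5, 2 repeats every 2 events.
These are the Mondays and Wednesdays of each week.
Next Monday: Jul 31 2028.
Next Wednesday: Aug 2 2028.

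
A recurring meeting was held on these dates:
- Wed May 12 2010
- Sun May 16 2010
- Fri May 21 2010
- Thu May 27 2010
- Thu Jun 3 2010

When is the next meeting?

Intervals are 4, 5, 6, 7 days — an arithmetic progression with common difference 1.
Next gap: 8 days. Thu Jun 3 2010 + 8 days = Fri Jun 11 2010.

Fri Jun 11 2010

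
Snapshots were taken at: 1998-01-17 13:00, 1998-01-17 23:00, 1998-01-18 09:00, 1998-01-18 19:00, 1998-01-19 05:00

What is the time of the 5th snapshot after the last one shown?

The interval is a steady 10 hours (10, 10, 10, 10).
1998-01-19 05:00 + 10 h = 1998-01-19 15:00.
1998-01-19 15:00 + 10 h = 1998-01-20 01:00.
1998-01-20 01:00 + 10 h = 1998-01-20 11:00.
1998-01-20 11:00 + 10 h = 1998-01-20 21:00.
1998-01-20 21:00 + 10 h = 1998-01-21 07:00.

1998-01-21 07:00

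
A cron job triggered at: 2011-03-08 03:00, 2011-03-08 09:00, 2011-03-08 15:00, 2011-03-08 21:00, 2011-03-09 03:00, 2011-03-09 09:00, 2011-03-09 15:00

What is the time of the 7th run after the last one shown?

Spacing: 6, 6, 6, 6, 6, 6 h — constant 6 h.
2011-03-09 15:00 + 6 h = 2011-03-09 21:00.
2011-03-09 21:00 + 6 h = 2011-03-10 03:00.
2011-03-10 03:00 + 6 h = 2011-03-10 09:00.
2011-03-10 09:00 + 6 h = 2011-03-10 15:00.
2011-03-10 15:00 + 6 h = 2011-03-10 21:00.
2011-03-10 21:00 + 6 h = 2011-03-11 03:00.
2011-03-11 03:00 + 6 h = 2011-03-11 09:00.

2011-03-11 09:00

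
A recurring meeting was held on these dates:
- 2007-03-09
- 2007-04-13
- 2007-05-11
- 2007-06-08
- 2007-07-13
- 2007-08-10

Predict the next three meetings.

2007-09-14, 2007-10-12, 2007-11-09

These are Fridays at 28- or 35-day spacing (35, 28, 28, 35, 28).
The pattern: 2nd Friday of the month.
2nd Friday of September 2007: 2007-09-14.
2nd Friday of October 2007: 2007-10-12.
2nd Friday of November 2007: 2007-11-09.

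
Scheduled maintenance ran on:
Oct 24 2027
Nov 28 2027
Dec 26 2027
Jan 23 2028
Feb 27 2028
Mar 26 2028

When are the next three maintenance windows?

Gaps: 35, 28, 28, 35, 28 days — a mix of 28 and 35. Every date is a Sunday.
Each is the 4th Sunday of its month.
April 2028 — 4th Sunday is Apr 23 2028.
4th Sunday of May 2028: May 28 2028.
4th Sunday of June 2028: Jun 25 2028.

Apr 23 2028, May 28 2028, Jun 25 2028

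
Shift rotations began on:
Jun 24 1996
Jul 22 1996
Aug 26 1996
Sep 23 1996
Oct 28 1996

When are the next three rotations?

Nov 25 1996, Dec 23 1996, Jan 27 1997

These are Mondays at 28- or 35-day spacing (28, 35, 28, 35).
The pattern: 4th Monday of the month.
November 1996 — 4th Monday is Nov 25 1996.
4th Monday of December 1996: Dec 23 1996.
4th Monday of January 1997: Jan 27 1997.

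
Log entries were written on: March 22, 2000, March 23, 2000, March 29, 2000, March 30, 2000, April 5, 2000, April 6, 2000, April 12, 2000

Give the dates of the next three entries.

Gaps: 1, 6, 1, 6, 1, 6 days — not constant, but cyclic with period 2.
The events fall on every Wednesday and Thursday.
Next Thursday: April 13, 2000.
The following Wednesday is April 19, 2000.
The following Thursday is April 20, 2000.

April 13, 2000; April 19, 2000; April 20, 2000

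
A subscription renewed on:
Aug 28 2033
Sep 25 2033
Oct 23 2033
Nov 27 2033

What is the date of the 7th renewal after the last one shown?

These are Sundays at 28- or 35-day spacing (28, 28, 35).
The pattern: 4th Sunday of the month.
4th Sunday of December 2033: Dec 25 2033.
January 2034 — 4th Sunday is Jan 22 2034.
February 2034 — 4th Sunday is Feb 26 2034.
4th Sunday of March 2034: Mar 26 2034.
4th Sunday of April 2034: Apr 23 2034.
4th Sunday of May 2034: May 28 2034.
June 2034 — 4th Sunday is Jun 25 2034.

Jun 25 2034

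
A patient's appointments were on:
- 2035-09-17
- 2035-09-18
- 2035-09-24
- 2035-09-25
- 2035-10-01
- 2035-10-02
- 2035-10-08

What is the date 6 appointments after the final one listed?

Every event lands on a Monday or Tuesday (gaps cycle 1, 6, 1, 6, 1, 6).
So the schedule is: every Monday and Tuesday.
The following Tuesday is 2035-10-09.
Next Monday: 2035-10-15.
Next Tuesday: 2035-10-16.
Next Monday: 2035-10-22.
The following Tuesday is 2035-10-23.
Next Monday: 2035-10-29.

2035-10-29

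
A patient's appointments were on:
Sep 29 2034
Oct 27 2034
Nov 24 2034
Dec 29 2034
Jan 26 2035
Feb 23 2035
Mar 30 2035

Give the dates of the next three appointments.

These are Fridays with 28, 28, 35, 28, 28, 35-day gaps.
Each is the final Friday of its month — Sep 29 2034 is past the 28th, so '4th Friday' doesn't fit.
April 2035 ends with Friday Apr 27 2035.
Last Friday of May 2035: May 25 2035.
Last Friday of June 2035: Jun 29 2035.

Apr 27 2035, May 25 2035, Jun 29 2035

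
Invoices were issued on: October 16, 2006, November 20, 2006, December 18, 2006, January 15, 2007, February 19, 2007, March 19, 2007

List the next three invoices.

Gaps: 35, 28, 28, 35, 28 days — a mix of 28 and 35. Every date is a Monday.
Each is the 3rd Monday of its month.
April 2007 — 3rd Monday is April 16, 2007.
May 2007 — 3rd Monday is May 21, 2007.
June 2007 — 3rd Monday is June 18, 2007.

April 16, 2007; May 21, 2007; June 18, 2007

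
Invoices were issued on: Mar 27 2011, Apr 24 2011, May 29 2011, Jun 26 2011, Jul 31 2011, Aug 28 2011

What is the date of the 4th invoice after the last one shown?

Dec 25 2011

These are Sundays with 28, 35, 28, 35, 28-day gaps.
Each is the final Sunday of its month — May 29 2011 is past the 28th, so '4th Sunday' doesn't fit.
September 2011 ends with Sunday Sep 25 2011.
Last Sunday of October 2011: Oct 30 2011.
November 2011 ends with Sunday Nov 27 2011.
Last Sunday of December 2011: Dec 25 2011.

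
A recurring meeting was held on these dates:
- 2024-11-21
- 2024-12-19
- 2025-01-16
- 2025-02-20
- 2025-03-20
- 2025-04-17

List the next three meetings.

2025-05-15, 2025-06-19, 2025-07-17

All dates are Thursdays, 28, 28, 35, 28, 28 days apart.
Specifically, the 3rd Thursday of each month.
3rd Thursday of May 2025: 2025-05-15.
3rd Thursday of June 2025: 2025-06-19.
July 2025 — 3rd Thursday is 2025-07-17.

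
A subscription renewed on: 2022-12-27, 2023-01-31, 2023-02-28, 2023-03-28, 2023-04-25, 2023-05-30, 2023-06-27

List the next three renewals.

All Tuesdays; the gaps (35, 28, 28, 28, 35, 28) vary with month length.
This is the last Tuesday of each month.
Last Tuesday of July 2023: 2023-07-25.
Last Tuesday of August 2023: 2023-08-29.
September 2023 ends with Tuesday 2023-09-26.

2023-07-25, 2023-08-29, 2023-09-26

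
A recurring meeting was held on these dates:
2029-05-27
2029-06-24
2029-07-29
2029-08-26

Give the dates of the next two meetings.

2029-09-30, 2029-10-28

Every date is a Sunday; gaps 28, 35, 28 days.
Each is the last Sunday of its month (at least one falls on the 29th or later, ruling out '4th Sunday').
Last Sunday of September 2029: 2029-09-30.
October 2029 ends with Sunday 2029-10-28.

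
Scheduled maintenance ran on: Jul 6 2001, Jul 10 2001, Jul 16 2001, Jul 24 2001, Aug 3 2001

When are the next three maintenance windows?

Gaps: 4, 6, 8, 10 days — each gap is 2 larger than the previous one.
Next gap: 12 days. Aug 3 2001 + 12 days = Aug 15 2001.
Next gap: 14 days. Aug 15 2001 + 14 days = Aug 29 2001.
Next gap: 16 days. Aug 29 2001 + 16 days = Sep 14 2001.

Aug 15 2001, Aug 29 2001, Sep 14 2001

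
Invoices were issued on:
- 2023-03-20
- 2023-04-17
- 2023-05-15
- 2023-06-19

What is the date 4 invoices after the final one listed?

2023-10-16

Gaps: 28, 28, 35 days — a mix of 28 and 35. Every date is a Monday.
Each is the 3rd Monday of its month.
July 2023 — 3rd Monday is 2023-07-17.
3rd Monday of August 2023: 2023-08-21.
September 2023 — 3rd Monday is 2023-09-18.
3rd Monday of October 2023: 2023-10-16.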